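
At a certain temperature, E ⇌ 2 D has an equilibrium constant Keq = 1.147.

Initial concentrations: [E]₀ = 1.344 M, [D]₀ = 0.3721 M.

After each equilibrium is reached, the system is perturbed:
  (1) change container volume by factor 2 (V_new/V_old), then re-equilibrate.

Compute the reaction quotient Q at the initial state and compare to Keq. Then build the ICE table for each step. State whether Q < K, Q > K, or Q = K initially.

Q₀ = 0.103; Q < K (proceeds forward)

Q₀ = 0.103 vs Keq = 1.147 ⇒ Q<K, forward
Step 1:
                    E           D
  init          1.344      0.3721
  Δ           -0.3483      0.6966
  eq           0.9957       1.069
  solve Keq expr → x = 0.3483; check Q = 1.147
Then change container volume by factor 2 (V_new/V_old).
Step 2:
                    E           D
  init         0.4979      0.5343
  Δ          -0.07928      0.1586
  eq           0.4186      0.6929
  solve Keq expr → x = 0.07928; check Q = 1.147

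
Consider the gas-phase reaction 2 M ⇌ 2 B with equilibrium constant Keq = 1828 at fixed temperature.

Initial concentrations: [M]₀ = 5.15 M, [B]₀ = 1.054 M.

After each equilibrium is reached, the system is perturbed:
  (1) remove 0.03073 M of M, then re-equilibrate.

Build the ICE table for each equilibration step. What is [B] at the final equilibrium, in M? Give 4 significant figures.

[B]_eq = 6.032 M

Q₀ = 0.04189 vs Keq = 1828 ⇒ Q<K, forward
Step 1:
                    M           B
  init           5.15       1.054
  Δ            -5.008       5.008
  eq           0.1418       6.062
  solve Keq expr → x = 2.504; check Q = 1828
Then remove 0.03073 M of M.
Step 2:
                    M           B
  init         0.1111       6.062
  Δ           0.03003    -0.03003
  eq           0.1411       6.032
  solve Keq expr → x = -0.01501; check Q = 1828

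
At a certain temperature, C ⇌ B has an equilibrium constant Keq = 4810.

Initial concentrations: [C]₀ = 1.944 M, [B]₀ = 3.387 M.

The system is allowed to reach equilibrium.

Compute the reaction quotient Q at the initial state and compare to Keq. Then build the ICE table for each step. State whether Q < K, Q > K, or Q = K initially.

Q₀ = 1.742 vs Keq = 4810 ⇒ Q<K, forward
Step 1:
                  C         B
  I           1.944     3.387
  C          -1.943     1.943
  E        0.001108      5.33
  solve Keq expr → x = 1.943; check Q = 4810

Q₀ = 1.742; Q < K (proceeds forward)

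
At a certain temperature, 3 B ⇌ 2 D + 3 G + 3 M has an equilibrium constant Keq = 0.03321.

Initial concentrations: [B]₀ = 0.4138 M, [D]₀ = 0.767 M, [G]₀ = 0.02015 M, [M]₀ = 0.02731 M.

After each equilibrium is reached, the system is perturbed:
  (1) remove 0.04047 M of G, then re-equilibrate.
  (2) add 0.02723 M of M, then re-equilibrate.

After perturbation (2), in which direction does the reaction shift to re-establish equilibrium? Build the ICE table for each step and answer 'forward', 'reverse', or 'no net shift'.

Q₀ = 1.3836e-09 vs Keq = 0.03321 ⇒ Q<K, forward
Step 1:
                   B          D          G          M
  I           0.4138      0.767    0.02015    0.02731
  C          -0.2278     0.1519     0.2278     0.2278
  E            0.186     0.9189      0.248     0.2551
  solve Keq expr → x = 0.07593; check Q = 0.03321
Then remove 0.04047 M of G.
Step 2:
                   B          D          G          M
  I            0.186     0.9189     0.2075     0.2551
  C         -0.01224   0.008162    0.01224    0.01224
  E           0.1738      0.927     0.2197     0.2674
  solve Keq expr → x = 0.004081; check Q = 0.03321
Then add 0.02723 M of M.
Step 3:
                   B          D          G          M
  I           0.1738      0.927     0.2197     0.2946
  C         0.006838  -0.004559  -0.006838  -0.006838
  E           0.1806     0.9225     0.2129     0.2877
  solve Keq expr → x = -0.002279; check Q = 0.03321

Direction: reverse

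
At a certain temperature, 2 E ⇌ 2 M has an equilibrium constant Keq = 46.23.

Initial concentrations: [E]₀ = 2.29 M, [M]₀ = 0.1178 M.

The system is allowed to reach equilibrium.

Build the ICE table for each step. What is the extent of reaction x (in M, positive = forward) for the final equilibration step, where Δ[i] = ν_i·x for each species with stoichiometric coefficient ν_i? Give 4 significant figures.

Q₀ = 0.002646 vs Keq = 46.23 ⇒ Q<K, forward
Step 1:
                   E          M
  init          2.29     0.1178
  Δ           -1.981      1.981
  eq          0.3087      2.099
  solve Keq expr → x = 0.9906; check Q = 46.23

x = 0.9906 M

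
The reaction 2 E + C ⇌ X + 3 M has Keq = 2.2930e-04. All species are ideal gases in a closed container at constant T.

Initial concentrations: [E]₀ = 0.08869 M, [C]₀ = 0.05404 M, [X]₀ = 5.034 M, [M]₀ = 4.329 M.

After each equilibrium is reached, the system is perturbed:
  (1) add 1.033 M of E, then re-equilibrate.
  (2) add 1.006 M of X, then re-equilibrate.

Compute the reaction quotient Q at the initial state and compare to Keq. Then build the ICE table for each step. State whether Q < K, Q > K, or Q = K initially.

Q₀ = 9.6075e+05; Q > K (proceeds reverse)

Q₀ = 9.6075e+05 vs Keq = 2.2930e-04 ⇒ Q>K, reverse
Step 1:
                   E          C          X          M
  Initial    0.08869    0.05404      5.034      4.329
  Change       2.824      1.412     -1.412     -4.237
  Equil        2.913      1.466      3.622    0.09236
  solve Keq expr → x = -1.412; check Q = 2.2930e-04
Then add 1.033 M of E.
Step 2:
                   E          C          X          M
  Initial      3.946      1.466      3.622    0.09236
  Change    -0.01347  -0.006737   0.006737    0.02021
  Equil        3.933       1.46      3.629     0.1126
  solve Keq expr → x = 0.006737; check Q = 2.2930e-04
Then add 1.006 M of X.
Step 3:
                   E          C          X          M
  Initial      3.933       1.46      4.635     0.1126
  Change    0.005751   0.002876  -0.002876  -0.008627
  Equil        3.938      1.462      4.632     0.1039
  solve Keq expr → x = -0.002876; check Q = 2.2930e-04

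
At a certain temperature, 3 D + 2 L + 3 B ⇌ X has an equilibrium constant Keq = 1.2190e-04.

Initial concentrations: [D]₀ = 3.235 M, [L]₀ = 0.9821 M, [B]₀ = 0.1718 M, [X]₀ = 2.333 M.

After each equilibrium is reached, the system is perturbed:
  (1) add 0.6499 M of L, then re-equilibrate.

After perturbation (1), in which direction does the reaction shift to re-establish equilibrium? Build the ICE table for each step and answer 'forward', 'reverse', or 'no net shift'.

Q₀ = 14.09 vs Keq = 1.2190e-04 ⇒ Q>K, reverse
Step 1:
                   D          L          B          X
  I            3.235     0.9821     0.1718      2.333
  C            2.208      1.472      2.208    -0.7361
  E            5.443      2.454       2.38      1.597
  solve Keq expr → x = -0.7361; check Q = 1.2190e-04
Then add 0.6499 M of L.
Step 2:
                   D          L          B          X
  I            5.443      3.104       2.38      1.597
  C          -0.1867    -0.1245    -0.1867    0.06223
  E            5.257       2.98      2.193      1.659
  solve Keq expr → x = 0.06223; check Q = 1.2190e-04

Direction: forward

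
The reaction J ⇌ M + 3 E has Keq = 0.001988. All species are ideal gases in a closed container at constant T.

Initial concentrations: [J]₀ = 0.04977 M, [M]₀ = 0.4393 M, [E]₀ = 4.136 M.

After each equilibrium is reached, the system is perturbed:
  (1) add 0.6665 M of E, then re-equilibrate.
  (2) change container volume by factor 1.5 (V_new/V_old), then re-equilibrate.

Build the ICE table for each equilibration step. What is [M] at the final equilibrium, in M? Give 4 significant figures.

Q₀ = 624.5 vs Keq = 0.001988 ⇒ Q>K, reverse
Step 1:
                    J           M           E
  Initial     0.04977      0.4393       4.136
  Change       0.4393     -0.4393      -1.318
  Equil         0.489  4.3433e-05       2.818
  solve Keq expr → x = -0.4393; check Q = 0.001988
Then add 0.6665 M of E.
Step 2:
                    J           M           E
  Initial       0.489  4.3433e-05       3.485
  Change   2.0457e-05 -2.0457e-05 -6.1370e-05
  Equil         0.489  2.2976e-05       3.485
  solve Keq expr → x = -2.0457e-05; check Q = 0.001988
Then change container volume by factor 1.5 (V_new/V_old).
Step 3:
                    J           M           E
  Initial       0.326  1.5318e-05       2.323
  Change  -3.6366e-05  3.6366e-05  1.0910e-04
  Equil         0.326  5.1684e-05       2.323
  solve Keq expr → x = 3.6366e-05; check Q = 0.001988

[M]_eq = 5.1684e-05 M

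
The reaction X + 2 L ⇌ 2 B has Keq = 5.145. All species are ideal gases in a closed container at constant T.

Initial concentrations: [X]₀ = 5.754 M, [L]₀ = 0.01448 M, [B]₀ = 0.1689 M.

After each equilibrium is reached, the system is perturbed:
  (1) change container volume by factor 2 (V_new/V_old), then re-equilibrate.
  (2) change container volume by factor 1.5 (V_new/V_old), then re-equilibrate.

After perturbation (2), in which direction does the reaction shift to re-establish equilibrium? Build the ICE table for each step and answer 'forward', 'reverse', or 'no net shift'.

Direction: reverse

Q₀ = 23.65 vs Keq = 5.145 ⇒ Q>K, reverse
Step 1:
                   X          L          B
  init         5.754    0.01448     0.1689
  Δ         0.006988    0.01398   -0.01398
  eq           5.761    0.02846     0.1549
  solve Keq expr → x = -0.006988; check Q = 5.145
Then change container volume by factor 2 (V_new/V_old).
Step 2:
                   X          L          B
  init          2.88    0.01423    0.07746
  Δ         0.002336   0.004672  -0.004672
  eq           2.883     0.0189    0.07279
  solve Keq expr → x = -0.002336; check Q = 5.145
Then change container volume by factor 1.5 (V_new/V_old).
Step 3:
                   X          L          B
  init         1.922     0.0126    0.04853
  Δ         0.001073   0.002145  -0.002145
  eq           1.923    0.01475    0.04638
  solve Keq expr → x = -0.001073; check Q = 5.145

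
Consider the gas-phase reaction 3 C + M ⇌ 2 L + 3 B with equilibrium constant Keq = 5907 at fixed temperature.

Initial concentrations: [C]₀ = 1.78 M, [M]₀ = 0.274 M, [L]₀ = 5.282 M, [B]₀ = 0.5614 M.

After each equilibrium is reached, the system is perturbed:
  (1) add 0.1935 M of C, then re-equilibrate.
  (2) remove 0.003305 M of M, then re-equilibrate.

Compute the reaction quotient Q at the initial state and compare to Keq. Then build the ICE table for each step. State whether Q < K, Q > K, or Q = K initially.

Q₀ = 3.195; Q < K (proceeds forward)

Q₀ = 3.195 vs Keq = 5907 ⇒ Q<K, forward
Step 1:
                  C         M         L         B
  Initial      1.78     0.274     5.282    0.5614
  Change    -0.7806   -0.2602    0.5204    0.7806
  Equil      0.9994    0.0138     5.802     1.342
  solve Keq expr → x = 0.2602; check Q = 5907
Then add 0.1935 M of C.
Step 2:
                  C         M         L         B
  Initial     1.193    0.0138     5.802     1.342
  Change   -0.01515 -0.005049    0.0101   0.01515
  Equil       1.178  0.008751     5.812     1.357
  solve Keq expr → x = 0.005049; check Q = 5907
Then remove 0.003305 M of M.
Step 3:
                  C         M         L         B
  Initial     1.178  0.005446     5.812     1.357
  Change    0.00879   0.00293  -0.00586  -0.00879
  Equil       1.187  0.008376     5.807     1.348
  solve Keq expr → x = -0.00293; check Q = 5907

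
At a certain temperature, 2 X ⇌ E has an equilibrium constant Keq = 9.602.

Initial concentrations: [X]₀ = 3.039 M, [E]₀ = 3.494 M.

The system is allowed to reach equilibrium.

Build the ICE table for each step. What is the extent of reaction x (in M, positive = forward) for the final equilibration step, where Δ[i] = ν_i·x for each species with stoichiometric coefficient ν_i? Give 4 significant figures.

Q₀ = 0.3783 vs Keq = 9.602 ⇒ Q<K, forward
Step 1:
                  X         E
  Initial     3.039     3.494
  Change     -2.342     1.171
  Equil       0.697     4.665
  solve Keq expr → x = 1.171; check Q = 9.602

x = 1.171 M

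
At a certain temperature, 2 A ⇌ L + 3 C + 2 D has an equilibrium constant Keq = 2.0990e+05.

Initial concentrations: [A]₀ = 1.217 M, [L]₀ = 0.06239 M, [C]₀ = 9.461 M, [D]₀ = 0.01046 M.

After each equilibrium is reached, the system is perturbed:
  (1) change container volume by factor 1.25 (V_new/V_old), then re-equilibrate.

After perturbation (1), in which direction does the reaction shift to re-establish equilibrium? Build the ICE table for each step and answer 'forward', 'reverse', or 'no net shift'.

Q₀ = 0.003903 vs Keq = 2.0990e+05 ⇒ Q<K, forward
Step 1:
                   A          L          C          D
  init         1.217    0.06239      9.461    0.01046
  Δ           -1.142     0.5711      1.713      1.142
  eq          0.0748     0.6335      11.17      1.153
  solve Keq expr → x = 0.5711; check Q = 2.0990e+05
Then change container volume by factor 1.25 (V_new/V_old).
Step 2:
                   A          L          C          D
  init       0.05984     0.5068      8.939     0.9221
  Δ         -0.02012    0.01006    0.03018    0.02012
  eq         0.03972     0.5169       8.97     0.9422
  solve Keq expr → x = 0.01006; check Q = 2.0990e+05

Direction: forward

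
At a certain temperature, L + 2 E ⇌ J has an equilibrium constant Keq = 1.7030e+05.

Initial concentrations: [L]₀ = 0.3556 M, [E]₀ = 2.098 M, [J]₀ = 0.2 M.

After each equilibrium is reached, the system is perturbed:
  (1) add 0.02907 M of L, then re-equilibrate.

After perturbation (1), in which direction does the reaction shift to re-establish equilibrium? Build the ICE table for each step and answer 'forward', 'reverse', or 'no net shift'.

Q₀ = 0.1278 vs Keq = 1.7030e+05 ⇒ Q<K, forward
Step 1:
                    L           E           J
  Initial      0.3556       2.098         0.2
  Change      -0.3556     -0.7112      0.3556
  Equil    1.6964e-06       1.387      0.5556
  solve Keq expr → x = 0.3556; check Q = 1.7030e+05
Then add 0.02907 M of L.
Step 2:
                    L           E           J
  Initial     0.02907       1.387      0.5556
  Change     -0.02907    -0.05814     0.02907
  Equil    1.9448e-06       1.329      0.5847
  solve Keq expr → x = 0.02907; check Q = 1.7030e+05

Direction: forward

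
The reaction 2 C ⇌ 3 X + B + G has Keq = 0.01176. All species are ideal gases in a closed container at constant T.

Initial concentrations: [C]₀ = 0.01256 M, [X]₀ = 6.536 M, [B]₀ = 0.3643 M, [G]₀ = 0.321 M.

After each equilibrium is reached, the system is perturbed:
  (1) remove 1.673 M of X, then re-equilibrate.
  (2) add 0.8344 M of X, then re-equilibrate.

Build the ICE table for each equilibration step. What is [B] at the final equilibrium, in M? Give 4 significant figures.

[B]_eq = 0.04436 M

Q₀ = 2.0698e+05 vs Keq = 0.01176 ⇒ Q>K, reverse
Step 1:
                   C          X          B          G
  init       0.01256      6.536     0.3643      0.321
  Δ           0.6407     -0.961    -0.3203    -0.3203
  eq          0.6532      5.575    0.04396 6.5884e-04
  solve Keq expr → x = -0.3203; check Q = 0.01176
Then remove 1.673 M of X.
Step 2:
                   C          X          B          G
  init        0.6532      3.902    0.04396 6.5884e-04
  Δ        -0.002386    0.00358   0.001193   0.001193
  eq          0.6509      3.906    0.04515   0.001852
  solve Keq expr → x = 0.001193; check Q = 0.01176
Then add 0.8344 M of X.
Step 3:
                   C          X          B          G
  init        0.6509       4.74    0.04515   0.001852
  Δ         0.001582  -0.002372 -7.9081e-04 -7.9081e-04
  eq          0.6524      4.738    0.04436   0.001061
  solve Keq expr → x = -7.9081e-04; check Q = 0.01176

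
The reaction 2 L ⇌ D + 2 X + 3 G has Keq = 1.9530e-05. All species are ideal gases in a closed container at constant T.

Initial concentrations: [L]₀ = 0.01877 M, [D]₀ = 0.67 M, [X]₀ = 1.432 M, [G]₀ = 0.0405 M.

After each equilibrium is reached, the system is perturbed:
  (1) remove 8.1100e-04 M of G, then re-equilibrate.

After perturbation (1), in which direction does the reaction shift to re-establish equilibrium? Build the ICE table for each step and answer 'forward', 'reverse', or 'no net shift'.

Q₀ = 0.2591 vs Keq = 1.9530e-05 ⇒ Q>K, reverse
Step 1:
                   L          D          X          G
  init       0.01877       0.67      1.432     0.0405
  Δ          0.02496   -0.01248   -0.02496   -0.03744
  eq         0.04373     0.6575      1.407   0.003061
  solve Keq expr → x = -0.01248; check Q = 1.9530e-05
Then remove 8.1100e-04 M of G.
Step 2:
                   L          D          X          G
  init       0.04373     0.6575      1.407    0.00225
  Δ       -5.2357e-04 2.6179e-04 5.2357e-04 7.8536e-04
  eq         0.04321     0.6578      1.408   0.003036
  solve Keq expr → x = 2.6179e-04; check Q = 1.9530e-05

Direction: forward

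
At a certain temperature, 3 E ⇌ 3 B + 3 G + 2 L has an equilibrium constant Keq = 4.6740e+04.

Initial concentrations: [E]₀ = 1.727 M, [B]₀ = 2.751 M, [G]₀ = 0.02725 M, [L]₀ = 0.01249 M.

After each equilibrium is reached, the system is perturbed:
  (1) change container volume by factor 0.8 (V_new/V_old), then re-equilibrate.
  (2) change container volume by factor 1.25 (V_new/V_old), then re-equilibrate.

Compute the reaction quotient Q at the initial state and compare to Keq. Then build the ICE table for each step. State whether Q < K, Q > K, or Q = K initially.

Q₀ = 1.2759e-08 vs Keq = 4.6740e+04 ⇒ Q<K, forward
Step 1:
                   E          B          G          L
  init         1.727      2.751    0.02725    0.01249
  Δ           -1.536      1.536      1.536      1.024
  eq          0.1906      4.287      1.564      1.037
  solve Keq expr → x = 0.5121; check Q = 4.6740e+04
Then change container volume by factor 0.8 (V_new/V_old).
Step 2:
                   E          B          G          L
  init        0.2383      5.359      1.955      1.296
  Δ          0.07943   -0.07943   -0.07943   -0.05295
  eq          0.3177       5.28      1.875      1.243
  solve Keq expr → x = -0.02648; check Q = 4.6740e+04
Then change container volume by factor 1.25 (V_new/V_old).
Step 3:
                   E          B          G          L
  init        0.2542      4.224        1.5     0.9944
  Δ         -0.06354    0.06354    0.06354    0.04236
  eq          0.1906      4.287      1.564      1.037
  solve Keq expr → x = 0.02118; check Q = 4.6740e+04

Q₀ = 1.2759e-08; Q < K (proceeds forward)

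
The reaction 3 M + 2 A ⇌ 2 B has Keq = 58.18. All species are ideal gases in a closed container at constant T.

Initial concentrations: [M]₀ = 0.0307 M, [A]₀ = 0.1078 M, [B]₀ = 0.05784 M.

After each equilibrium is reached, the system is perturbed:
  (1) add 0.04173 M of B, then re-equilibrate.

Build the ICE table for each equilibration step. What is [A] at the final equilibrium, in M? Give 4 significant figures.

[A]_eq = 0.1616 M

Q₀ = 9950 vs Keq = 58.18 ⇒ Q>K, reverse
Step 1:
                   M          A          B
  I           0.0307     0.1078    0.05784
  C          0.04986    0.03324   -0.03324
  E          0.08056      0.141     0.0246
  solve Keq expr → x = -0.01662; check Q = 58.18
Then add 0.04173 M of B.
Step 2:
                   M          A          B
  I          0.08056      0.141    0.06633
  C           0.0308    0.02053   -0.02053
  E           0.1114     0.1616     0.0458
  solve Keq expr → x = -0.01027; check Q = 58.18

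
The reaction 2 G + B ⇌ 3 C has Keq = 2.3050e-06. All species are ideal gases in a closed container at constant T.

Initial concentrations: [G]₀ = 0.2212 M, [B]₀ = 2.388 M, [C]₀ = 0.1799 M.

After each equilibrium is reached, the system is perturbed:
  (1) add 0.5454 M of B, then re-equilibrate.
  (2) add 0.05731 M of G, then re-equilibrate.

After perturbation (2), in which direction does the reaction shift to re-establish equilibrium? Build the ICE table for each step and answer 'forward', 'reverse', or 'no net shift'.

Q₀ = 0.04983 vs Keq = 2.3050e-06 ⇒ Q>K, reverse
Step 1:
                  G         B         C
  Initial    0.2212     2.388    0.1799
  Change     0.1142    0.0571   -0.1713
  Equil      0.3354     2.445  0.008591
  solve Keq expr → x = -0.0571; check Q = 2.3050e-06
Then add 0.5454 M of B.
Step 2:
                  G         B         C
  Initial    0.3354     2.991  0.008591
  Change  -3.9268e-04 -1.9634e-04 5.8902e-04
  Equil       0.335      2.99   0.00918
  solve Keq expr → x = 1.9634e-04; check Q = 2.3050e-06
Then add 0.05731 M of G.
Step 3:
                  G         B         C
  Initial    0.3923      2.99   0.00918
  Change  -6.7141e-04 -3.3571e-04  0.001007
  Equil      0.3917      2.99   0.01019
  solve Keq expr → x = 3.3571e-04; check Q = 2.3050e-06

Direction: forward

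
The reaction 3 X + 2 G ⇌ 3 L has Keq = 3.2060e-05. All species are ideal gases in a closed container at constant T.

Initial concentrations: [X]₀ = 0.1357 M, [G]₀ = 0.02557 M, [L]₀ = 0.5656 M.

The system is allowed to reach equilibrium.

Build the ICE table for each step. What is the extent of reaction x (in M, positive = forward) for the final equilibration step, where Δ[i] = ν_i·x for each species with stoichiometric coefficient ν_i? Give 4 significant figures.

Q₀ = 1.1075e+05 vs Keq = 3.2060e-05 ⇒ Q>K, reverse
Step 1:
                   X          G          L
  init        0.1357    0.02557     0.5656
  Δ           0.5538     0.3692    -0.5538
  eq          0.6895     0.3948    0.01179
  solve Keq expr → x = -0.1846; check Q = 3.2060e-05

x = -0.1846 M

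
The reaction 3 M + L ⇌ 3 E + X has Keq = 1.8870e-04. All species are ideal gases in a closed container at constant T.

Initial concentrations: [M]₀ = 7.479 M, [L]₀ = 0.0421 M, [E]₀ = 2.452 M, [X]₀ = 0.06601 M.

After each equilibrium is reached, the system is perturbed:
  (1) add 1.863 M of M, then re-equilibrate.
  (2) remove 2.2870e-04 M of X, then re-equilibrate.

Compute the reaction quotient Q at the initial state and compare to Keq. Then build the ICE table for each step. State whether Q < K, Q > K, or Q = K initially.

Q₀ = 0.05525 vs Keq = 1.8870e-04 ⇒ Q>K, reverse
Step 1:
                   M          L          E          X
  Initial      7.479     0.0421      2.452    0.06601
  Change      0.1956    0.06521    -0.1956   -0.06521
  Equil        7.675     0.1073      2.256 7.9684e-04
  solve Keq expr → x = -0.06521; check Q = 1.8870e-04
Then add 1.863 M of M.
Step 2:
                   M          L          E          X
  Initial      9.538     0.1073      2.256 7.9684e-04
  Change   -0.002151 -7.1698e-04   0.002151 7.1698e-04
  Equil        9.535     0.1066      2.259   0.001514
  solve Keq expr → x = 7.1698e-04; check Q = 1.8870e-04
Then remove 2.2870e-04 M of X.
Step 3:
                   M          L          E          X
  Initial      9.535     0.1066      2.259   0.001285
  Change  -6.7157e-04 -2.2386e-04 6.7157e-04 2.2386e-04
  Equil        9.535     0.1064      2.259   0.001509
  solve Keq expr → x = 2.2386e-04; check Q = 1.8870e-04

Q₀ = 0.05525; Q > K (proceeds reverse)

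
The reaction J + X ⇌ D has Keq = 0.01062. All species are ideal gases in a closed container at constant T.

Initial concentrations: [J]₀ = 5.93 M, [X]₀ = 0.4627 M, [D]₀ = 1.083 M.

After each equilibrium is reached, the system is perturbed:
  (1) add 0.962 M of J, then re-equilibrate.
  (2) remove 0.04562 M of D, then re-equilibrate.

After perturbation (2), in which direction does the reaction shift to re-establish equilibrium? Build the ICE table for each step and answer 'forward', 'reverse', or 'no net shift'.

Q₀ = 0.3947 vs Keq = 0.01062 ⇒ Q>K, reverse
Step 1:
                    J           X           D
  I              5.93      0.4627       1.083
  C            0.9774      0.9774     -0.9774
  E             6.907        1.44      0.1056
  solve Keq expr → x = -0.9774; check Q = 0.01062
Then add 0.962 M of J.
Step 2:
                    J           X           D
  I             7.869        1.44      0.1056
  C          -0.01339    -0.01339     0.01339
  E             7.856       1.427       0.119
  solve Keq expr → x = 0.01339; check Q = 0.01062
Then remove 0.04562 M of D.
Step 3:
                    J           X           D
  I             7.856       1.427     0.07341
  C          -0.04154    -0.04154     0.04154
  E             7.814       1.385       0.115
  solve Keq expr → x = 0.04154; check Q = 0.01062

Direction: forward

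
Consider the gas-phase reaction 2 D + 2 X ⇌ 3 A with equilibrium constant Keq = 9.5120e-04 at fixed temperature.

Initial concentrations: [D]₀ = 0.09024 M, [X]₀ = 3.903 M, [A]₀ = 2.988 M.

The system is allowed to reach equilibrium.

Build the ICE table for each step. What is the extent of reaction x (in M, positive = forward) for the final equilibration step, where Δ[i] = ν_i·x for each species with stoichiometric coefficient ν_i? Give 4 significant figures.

x = -0.8444 M

Q₀ = 215.1 vs Keq = 9.5120e-04 ⇒ Q>K, reverse
Step 1:
                   D          X          A
  Initial    0.09024      3.903      2.988
  Change       1.689      1.689     -2.533
  Equil        1.779      5.592     0.4549
  solve Keq expr → x = -0.8444; check Q = 9.5120e-04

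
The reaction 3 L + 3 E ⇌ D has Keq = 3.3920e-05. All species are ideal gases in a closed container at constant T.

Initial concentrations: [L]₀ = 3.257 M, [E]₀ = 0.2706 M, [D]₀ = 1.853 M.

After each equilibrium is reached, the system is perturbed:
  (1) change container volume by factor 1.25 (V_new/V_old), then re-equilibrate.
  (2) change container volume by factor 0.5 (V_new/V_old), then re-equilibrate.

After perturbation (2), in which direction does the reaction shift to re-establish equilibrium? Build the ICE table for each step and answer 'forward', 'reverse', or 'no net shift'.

Direction: forward

Q₀ = 2.707 vs Keq = 3.3920e-05 ⇒ Q>K, reverse
Step 1:
                    L           E           D
  init          3.257      0.2706       1.853
  Δ             3.617       3.617      -1.206
  eq            6.874       3.888      0.6473
  solve Keq expr → x = -1.206; check Q = 3.3920e-05
Then change container volume by factor 1.25 (V_new/V_old).
Step 2:
                    L           E           D
  init          5.499        3.11      0.5179
  Δ            0.5083      0.5083     -0.1694
  eq            6.008       3.618      0.3484
  solve Keq expr → x = -0.1694; check Q = 3.3920e-05
Then change container volume by factor 0.5 (V_new/V_old).
Step 3:
                    L           E           D
  init          12.02       7.237      0.6968
  Δ            -3.087      -3.087       1.029
  eq            8.928        4.15       1.726
  solve Keq expr → x = 1.029; check Q = 3.3920e-05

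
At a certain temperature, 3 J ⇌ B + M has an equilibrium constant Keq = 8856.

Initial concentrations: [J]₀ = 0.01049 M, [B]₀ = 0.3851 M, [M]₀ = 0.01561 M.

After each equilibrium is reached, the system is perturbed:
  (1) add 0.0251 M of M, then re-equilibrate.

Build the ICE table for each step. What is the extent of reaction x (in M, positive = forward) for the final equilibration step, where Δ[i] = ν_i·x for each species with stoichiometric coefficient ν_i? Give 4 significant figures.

Q₀ = 5208 vs Keq = 8856 ⇒ Q<K, forward
Step 1:
                   J          B          M
  I          0.01049     0.3851    0.01561
  C        -0.001599 5.3285e-04 5.3285e-04
  E         0.008891     0.3856    0.01614
  solve Keq expr → x = 5.3285e-04; check Q = 8856
Then add 0.0251 M of M.
Step 2:
                   J          B          M
  I         0.008891     0.3856    0.04124
  C         0.003149   -0.00105   -0.00105
  E          0.01204     0.3846    0.04019
  solve Keq expr → x = -0.00105; check Q = 8856

x = -0.00105 M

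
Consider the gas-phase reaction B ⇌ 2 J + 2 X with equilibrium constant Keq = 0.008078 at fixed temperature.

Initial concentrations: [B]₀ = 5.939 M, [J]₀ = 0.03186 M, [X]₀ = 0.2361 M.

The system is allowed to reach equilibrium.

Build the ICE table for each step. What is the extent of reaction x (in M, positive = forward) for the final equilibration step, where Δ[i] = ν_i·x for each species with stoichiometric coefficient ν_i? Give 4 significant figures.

x = 0.1709 M

Q₀ = 9.5273e-06 vs Keq = 0.008078 ⇒ Q<K, forward
Step 1:
                  B         J         X
  init        5.939   0.03186    0.2361
  Δ         -0.1709    0.3417    0.3417
  eq          5.768    0.3736    0.5778
  solve Keq expr → x = 0.1709; check Q = 0.008078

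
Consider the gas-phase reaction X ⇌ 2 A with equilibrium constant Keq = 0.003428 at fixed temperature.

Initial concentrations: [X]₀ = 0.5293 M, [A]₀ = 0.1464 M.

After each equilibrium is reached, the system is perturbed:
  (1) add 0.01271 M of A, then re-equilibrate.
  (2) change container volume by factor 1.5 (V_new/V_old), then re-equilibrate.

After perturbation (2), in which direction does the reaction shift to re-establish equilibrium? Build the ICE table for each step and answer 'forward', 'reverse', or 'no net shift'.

Direction: forward

Q₀ = 0.04049 vs Keq = 0.003428 ⇒ Q>K, reverse
Step 1:
                  X         A
  Initial    0.5293    0.1464
  Change     0.0509   -0.1018
  Equil      0.5802    0.0446
  solve Keq expr → x = -0.0509; check Q = 0.003428
Then add 0.01271 M of A.
Step 2:
                  X         A
  Initial    0.5802   0.05731
  Change   0.006235  -0.01247
  Equil      0.5864   0.04484
  solve Keq expr → x = -0.006235; check Q = 0.003428
Then change container volume by factor 1.5 (V_new/V_old).
Step 3:
                  X         A
  Initial     0.391   0.02989
  Change  -0.003282  0.006564
  Equil      0.3877   0.03645
  solve Keq expr → x = 0.003282; check Q = 0.003428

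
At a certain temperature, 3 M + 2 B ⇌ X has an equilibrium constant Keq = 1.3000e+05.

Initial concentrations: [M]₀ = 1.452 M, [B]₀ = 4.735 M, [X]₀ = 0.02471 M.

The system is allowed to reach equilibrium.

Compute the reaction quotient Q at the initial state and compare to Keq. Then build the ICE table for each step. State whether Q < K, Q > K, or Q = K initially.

Q₀ = 3.6003e-04; Q < K (proceeds forward)

Q₀ = 3.6003e-04 vs Keq = 1.3000e+05 ⇒ Q<K, forward
Step 1:
                    M           B           X
  Initial       1.452       4.735     0.02471
  Change       -1.446     -0.9637      0.4818
  Equil      0.006495       3.771      0.5065
  solve Keq expr → x = 0.4818; check Q = 1.3000e+05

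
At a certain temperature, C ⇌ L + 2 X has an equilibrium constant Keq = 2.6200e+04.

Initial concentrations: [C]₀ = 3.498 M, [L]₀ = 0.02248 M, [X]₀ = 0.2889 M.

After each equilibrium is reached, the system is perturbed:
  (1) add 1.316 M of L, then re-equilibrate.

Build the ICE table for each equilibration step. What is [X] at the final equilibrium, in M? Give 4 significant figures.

[X]_eq = 7.265 M

Q₀ = 5.3638e-04 vs Keq = 2.6200e+04 ⇒ Q<K, forward
Step 1:
                   C          L          X
  I            3.498    0.02248     0.2889
  C           -3.491      3.491      6.982
  E         0.007089      3.513      7.271
  solve Keq expr → x = 3.491; check Q = 2.6200e+04
Then add 1.316 M of L.
Step 2:
                   C          L          X
  I         0.007089      4.829      7.271
  C         0.002636  -0.002636  -0.005272
  E         0.009725      4.827      7.265
  solve Keq expr → x = -0.002636; check Q = 2.6200e+04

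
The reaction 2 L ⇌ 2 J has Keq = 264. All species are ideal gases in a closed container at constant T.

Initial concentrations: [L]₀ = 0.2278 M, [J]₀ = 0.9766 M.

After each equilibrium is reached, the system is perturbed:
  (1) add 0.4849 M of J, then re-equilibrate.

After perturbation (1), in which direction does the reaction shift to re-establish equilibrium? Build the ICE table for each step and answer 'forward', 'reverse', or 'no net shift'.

Q₀ = 18.38 vs Keq = 264 ⇒ Q<K, forward
Step 1:
                    L           J
  I            0.2278      0.9766
  C            -0.158       0.158
  E           0.06983       1.135
  solve Keq expr → x = 0.07899; check Q = 264
Then add 0.4849 M of J.
Step 2:
                    L           J
  I           0.06983       1.619
  C           0.02811    -0.02811
  E           0.09794       1.591
  solve Keq expr → x = -0.01406; check Q = 264

Direction: reverse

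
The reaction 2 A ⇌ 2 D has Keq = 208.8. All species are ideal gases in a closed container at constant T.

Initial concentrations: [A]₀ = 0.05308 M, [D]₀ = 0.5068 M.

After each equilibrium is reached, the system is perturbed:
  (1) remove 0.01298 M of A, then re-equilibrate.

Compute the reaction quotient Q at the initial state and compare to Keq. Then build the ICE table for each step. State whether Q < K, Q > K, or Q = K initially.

Q₀ = 91.16 vs Keq = 208.8 ⇒ Q<K, forward
Step 1:
                  A         D
  init      0.05308    0.5068
  Δ        -0.01684   0.01684
  eq        0.03624    0.5236
  solve Keq expr → x = 0.008421; check Q = 208.8
Then remove 0.01298 M of A.
Step 2:
                  A         D
  init      0.02326    0.5236
  Δ         0.01214  -0.01214
  eq         0.0354    0.5115
  solve Keq expr → x = -0.00607; check Q = 208.8

Q₀ = 91.16; Q < K (proceeds forward)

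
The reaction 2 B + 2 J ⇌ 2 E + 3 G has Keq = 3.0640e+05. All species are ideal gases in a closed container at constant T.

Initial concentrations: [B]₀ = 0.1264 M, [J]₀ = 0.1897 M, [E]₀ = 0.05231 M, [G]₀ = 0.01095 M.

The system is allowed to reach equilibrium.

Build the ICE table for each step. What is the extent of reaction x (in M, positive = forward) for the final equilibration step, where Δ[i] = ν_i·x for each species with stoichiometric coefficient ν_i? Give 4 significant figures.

x = 0.06297 M

Q₀ = 6.2486e-06 vs Keq = 3.0640e+05 ⇒ Q<K, forward
Step 1:
                    B           J           E           G
  I            0.1264      0.1897     0.05231     0.01095
  C           -0.1259     -0.1259      0.1259      0.1889
  E        4.5139e-04     0.06375      0.1783      0.1999
  solve Keq expr → x = 0.06297; check Q = 3.0640e+05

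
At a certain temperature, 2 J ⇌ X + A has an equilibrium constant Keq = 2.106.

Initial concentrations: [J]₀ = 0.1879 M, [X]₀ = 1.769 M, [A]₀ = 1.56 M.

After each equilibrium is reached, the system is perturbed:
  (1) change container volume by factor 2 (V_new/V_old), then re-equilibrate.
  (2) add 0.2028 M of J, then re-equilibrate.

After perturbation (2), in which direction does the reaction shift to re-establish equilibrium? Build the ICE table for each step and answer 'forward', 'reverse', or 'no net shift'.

Q₀ = 78.16 vs Keq = 2.106 ⇒ Q>K, reverse
Step 1:
                  J         X         A
  Initial    0.1879     1.769      1.56
  Change     0.7112   -0.3556   -0.3556
  Equil      0.8991     1.413     1.204
  solve Keq expr → x = -0.3556; check Q = 2.106
Then change container volume by factor 2 (V_new/V_old).
Step 2:
                  J         X         A
  Initial    0.4495    0.7067    0.6022
  Change          0         0         0
  Equil      0.4495    0.7067    0.6022
  solve Keq expr → x = 0; check Q = 2.106
Then add 0.2028 M of J.
Step 3:
                  J         X         A
  Initial    0.6523    0.7067    0.6022
  Change    -0.1507   0.07536   0.07536
  Equil      0.5016    0.7821    0.6776
  solve Keq expr → x = 0.07536; check Q = 2.106

Direction: forward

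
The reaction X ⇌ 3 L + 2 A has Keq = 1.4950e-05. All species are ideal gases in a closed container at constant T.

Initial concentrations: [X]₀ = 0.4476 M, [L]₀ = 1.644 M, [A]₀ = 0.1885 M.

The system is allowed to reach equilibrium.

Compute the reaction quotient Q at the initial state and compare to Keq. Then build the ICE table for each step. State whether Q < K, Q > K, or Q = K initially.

Q₀ = 0.3527 vs Keq = 1.4950e-05 ⇒ Q>K, reverse
Step 1:
                  X         L         A
  init       0.4476     1.644    0.1885
  Δ         0.09336   -0.2801   -0.1867
  eq          0.541     1.364  0.001785
  solve Keq expr → x = -0.09336; check Q = 1.4950e-05

Q₀ = 0.3527; Q > K (proceeds reverse)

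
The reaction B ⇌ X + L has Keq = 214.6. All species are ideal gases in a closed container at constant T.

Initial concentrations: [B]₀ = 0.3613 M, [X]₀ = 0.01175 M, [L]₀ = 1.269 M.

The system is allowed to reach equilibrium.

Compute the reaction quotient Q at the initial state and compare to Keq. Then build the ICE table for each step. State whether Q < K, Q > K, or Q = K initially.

Q₀ = 0.04127; Q < K (proceeds forward)

Q₀ = 0.04127 vs Keq = 214.6 ⇒ Q<K, forward
Step 1:
                  B         X         L
  I          0.3613   0.01175     1.269
  C         -0.3585    0.3585    0.3585
  E        0.002808    0.3702     1.627
  solve Keq expr → x = 0.3585; check Q = 214.6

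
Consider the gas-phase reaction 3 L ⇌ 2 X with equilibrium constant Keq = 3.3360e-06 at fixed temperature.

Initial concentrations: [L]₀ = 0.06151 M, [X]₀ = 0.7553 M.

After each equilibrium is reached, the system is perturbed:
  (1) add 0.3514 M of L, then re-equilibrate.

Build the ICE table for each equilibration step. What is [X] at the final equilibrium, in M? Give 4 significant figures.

Q₀ = 2451 vs Keq = 3.3360e-06 ⇒ Q>K, reverse
Step 1:
                  L         X
  I         0.06151    0.7553
  C           1.129   -0.7529
  E           1.191  0.002374
  solve Keq expr → x = -0.3765; check Q = 3.3360e-06
Then add 0.3514 M of L.
Step 2:
                  L         X
  I           1.542  0.002374
  C       -0.001678  0.001119
  E           1.541  0.003493
  solve Keq expr → x = 5.5948e-04; check Q = 3.3360e-06

[X]_eq = 0.003493 M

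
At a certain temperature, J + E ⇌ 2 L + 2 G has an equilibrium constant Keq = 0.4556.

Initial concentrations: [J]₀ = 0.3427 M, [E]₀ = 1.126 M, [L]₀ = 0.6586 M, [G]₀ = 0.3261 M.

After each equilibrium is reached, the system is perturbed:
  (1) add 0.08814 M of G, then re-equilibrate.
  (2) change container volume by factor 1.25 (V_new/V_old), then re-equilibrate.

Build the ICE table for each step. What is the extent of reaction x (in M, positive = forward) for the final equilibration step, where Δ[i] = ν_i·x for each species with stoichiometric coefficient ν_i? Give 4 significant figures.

x = 0.02085 M

Q₀ = 0.1195 vs Keq = 0.4556 ⇒ Q<K, forward
Step 1:
                   J          E          L          G
  I           0.3427      1.126     0.6586     0.3261
  C         -0.06701   -0.06701      0.134      0.134
  E           0.2757      1.059     0.7926     0.4601
  solve Keq expr → x = 0.06701; check Q = 0.4556
Then add 0.08814 M of G.
Step 2:
                   J          E          L          G
  I           0.2757      1.059     0.7926     0.5483
  C          0.02038    0.02038   -0.04077   -0.04077
  E           0.2961      1.079     0.7519     0.5075
  solve Keq expr → x = -0.02038; check Q = 0.4556
Then change container volume by factor 1.25 (V_new/V_old).
Step 3:
                   J          E          L          G
  I           0.2369     0.8635     0.6015      0.406
  C         -0.02085   -0.02085    0.04171    0.04171
  E            0.216     0.8426     0.6432     0.4477
  solve Keq expr → x = 0.02085; check Q = 0.4556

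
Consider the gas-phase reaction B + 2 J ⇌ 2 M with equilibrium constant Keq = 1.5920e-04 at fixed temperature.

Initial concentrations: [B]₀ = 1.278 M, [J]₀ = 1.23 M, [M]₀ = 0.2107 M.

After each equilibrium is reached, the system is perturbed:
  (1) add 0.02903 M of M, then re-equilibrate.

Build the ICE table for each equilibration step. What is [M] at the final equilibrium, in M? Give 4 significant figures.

Q₀ = 0.02296 vs Keq = 1.5920e-04 ⇒ Q>K, reverse
Step 1:
                  B         J         M
  I           1.278      1.23    0.2107
  C         0.09486    0.1897   -0.1897
  E           1.373      1.42   0.02099
  solve Keq expr → x = -0.09486; check Q = 1.5920e-04
Then add 0.02903 M of M.
Step 2:
                  B         J         M
  I           1.373      1.42   0.05002
  C         0.01425    0.0285   -0.0285
  E           1.387     1.448   0.02152
  solve Keq expr → x = -0.01425; check Q = 1.5920e-04

[M]_eq = 0.02152 M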